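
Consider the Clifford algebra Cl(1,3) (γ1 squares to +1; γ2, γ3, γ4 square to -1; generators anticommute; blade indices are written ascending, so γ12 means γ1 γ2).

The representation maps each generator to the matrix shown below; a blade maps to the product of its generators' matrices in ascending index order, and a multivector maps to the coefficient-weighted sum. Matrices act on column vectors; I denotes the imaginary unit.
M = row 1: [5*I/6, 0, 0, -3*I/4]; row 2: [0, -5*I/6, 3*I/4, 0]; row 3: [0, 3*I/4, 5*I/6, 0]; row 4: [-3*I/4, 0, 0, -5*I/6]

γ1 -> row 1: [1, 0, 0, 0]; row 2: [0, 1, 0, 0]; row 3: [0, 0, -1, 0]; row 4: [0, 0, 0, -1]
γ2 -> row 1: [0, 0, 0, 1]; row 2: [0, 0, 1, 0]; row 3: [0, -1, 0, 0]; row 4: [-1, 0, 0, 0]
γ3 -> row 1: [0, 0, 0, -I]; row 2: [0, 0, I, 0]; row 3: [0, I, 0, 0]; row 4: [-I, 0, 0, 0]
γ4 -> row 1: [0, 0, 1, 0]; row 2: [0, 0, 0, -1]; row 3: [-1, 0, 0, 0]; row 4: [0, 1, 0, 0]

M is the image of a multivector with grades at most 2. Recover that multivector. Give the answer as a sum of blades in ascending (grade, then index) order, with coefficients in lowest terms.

Method: the blade images are trace-orthogonal — tr(rho(e_A) rho(e_B)^-1) = 4 if A = B and 0 otherwise — and rho(e_A)^-1 = (e_A)^2 * rho(e_A) with (e_A)^2 = +1 or -1, so the coefficient of e_A in the preimage is (e_A)^2 * tr(M rho(e_A))/4.
Nonzero projections over blades of grade <= 2: γ3: (γ3)^2 = -1, tr(M rho(γ3)) = -3, coefficient 3/4; γ23: (γ23)^2 = -1, tr(M rho(γ23)) = 10/3, coefficient -5/6. Every other blade of grade <= 2 projects to 0.
Answer: 3/4*γ3 - 5/6*γ23


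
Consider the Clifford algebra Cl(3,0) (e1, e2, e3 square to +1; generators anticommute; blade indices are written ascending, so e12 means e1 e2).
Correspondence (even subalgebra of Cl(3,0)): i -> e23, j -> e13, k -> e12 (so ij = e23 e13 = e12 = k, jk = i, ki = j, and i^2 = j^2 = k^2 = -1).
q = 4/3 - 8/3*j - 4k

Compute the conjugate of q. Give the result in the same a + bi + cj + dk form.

In blades: q = 4/3 - 4*e12 - 8/3*e13.
Quaternion conjugation is reversion on the even subalgebra: the scalar is fixed and every grade-2 blade flips sign, giving 4/3 + 4*e12 + 8/3*e13; translating back:
Answer: 4/3 + 8/3*j + 4k


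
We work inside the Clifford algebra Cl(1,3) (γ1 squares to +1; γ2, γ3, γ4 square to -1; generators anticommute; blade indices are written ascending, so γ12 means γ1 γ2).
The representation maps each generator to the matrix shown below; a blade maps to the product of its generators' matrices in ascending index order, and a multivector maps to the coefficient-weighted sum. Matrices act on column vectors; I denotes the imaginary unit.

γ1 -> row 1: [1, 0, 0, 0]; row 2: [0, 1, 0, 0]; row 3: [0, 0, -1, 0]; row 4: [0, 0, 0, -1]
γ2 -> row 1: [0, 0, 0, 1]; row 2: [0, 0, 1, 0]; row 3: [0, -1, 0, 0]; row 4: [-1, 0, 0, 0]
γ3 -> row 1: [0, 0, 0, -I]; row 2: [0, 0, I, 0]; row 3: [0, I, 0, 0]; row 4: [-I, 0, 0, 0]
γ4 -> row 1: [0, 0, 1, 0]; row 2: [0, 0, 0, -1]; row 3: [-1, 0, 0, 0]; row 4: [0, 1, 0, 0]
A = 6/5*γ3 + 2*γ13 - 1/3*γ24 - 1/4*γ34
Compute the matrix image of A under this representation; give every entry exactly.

Bivector images (products of the table entries): rho(γ13) = rho(γ1)rho(γ3) = row 1: [0, 0, 0, -I]; row 2: [0, 0, I, 0]; row 3: [0, -I, 0, 0]; row 4: [I, 0, 0, 0]; rho(γ24) = rho(γ2)rho(γ4) = row 1: [0, 1, 0, 0]; row 2: [-1, 0, 0, 0]; row 3: [0, 0, 0, 1]; row 4: [0, 0, -1, 0]; rho(γ34) = rho(γ3)rho(γ4) = row 1: [0, -I, 0, 0]; row 2: [-I, 0, 0, 0]; row 3: [0, 0, 0, -I]; row 4: [0, 0, -I, 0].
M = (6/5)*rho(γ3) + (2)*rho(γ13) + (-1/3)*rho(γ24) + (-1/4)*rho(γ34), summed entrywise:
Answer: row 1: [0, -1/3 + I/4, 0, -16*I/5]; row 2: [1/3 + I/4, 0, 16*I/5, 0]; row 3: [0, -4*I/5, 0, -1/3 + I/4]; row 4: [4*I/5, 0, 1/3 + I/4, 0]


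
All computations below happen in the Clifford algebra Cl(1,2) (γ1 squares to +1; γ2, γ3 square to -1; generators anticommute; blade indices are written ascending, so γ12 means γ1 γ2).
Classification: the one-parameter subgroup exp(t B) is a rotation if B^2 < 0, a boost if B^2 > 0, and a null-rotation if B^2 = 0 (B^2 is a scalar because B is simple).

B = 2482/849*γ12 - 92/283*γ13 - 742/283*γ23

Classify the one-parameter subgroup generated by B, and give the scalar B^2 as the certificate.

B^2 term by term: the squares give (2482/849)^2*(γ12)^2 + (-92/283)^2*(γ13)^2 + (-742/283)^2*(γ23)^2 = 6160324/720801*(+1) + 8464/80089*(+1) + 550564/80089*(-1) = 16/9 (each basis 2-blade squares to minus the product of its generators' squares); cross terms between blades sharing an index anticommute and cancel. So B^2 = 16/9.
Answer: boost, certificate B^2 = 16/9. The scalar 16/9 is the complete invariant here: its sign names the subgroup type.


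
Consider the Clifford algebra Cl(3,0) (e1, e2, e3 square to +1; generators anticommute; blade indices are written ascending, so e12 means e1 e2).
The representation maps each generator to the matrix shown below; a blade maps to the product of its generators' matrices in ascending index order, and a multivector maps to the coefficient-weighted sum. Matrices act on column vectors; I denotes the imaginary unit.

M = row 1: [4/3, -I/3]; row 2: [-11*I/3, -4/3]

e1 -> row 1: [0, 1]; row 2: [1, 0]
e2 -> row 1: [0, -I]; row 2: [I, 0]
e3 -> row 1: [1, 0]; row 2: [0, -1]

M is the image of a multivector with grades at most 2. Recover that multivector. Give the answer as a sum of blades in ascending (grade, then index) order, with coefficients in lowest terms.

Method: 1, rho(e1), rho(e2), rho(e3) form a trace-orthogonal basis of the 2x2 complex matrices (tr(X Y) = 2 if X = Y, else 0), so M = m0*1 + m1*rho(e1) + m2*rho(e2) + m3*rho(e3) with m0 = tr(M)/2 = 0, m1 = tr(M rho(e1))/2 = -2*I, m2 = tr(M rho(e2))/2 = -5/3, m3 = tr(M rho(e3))/2 = 4/3.
Multiplying table entries, the bivector images are rho(e12) = I*rho(e3), rho(e13) = -I*rho(e2), rho(e23) = I*rho(e1); with real blade coefficients the real parts of m0..m3 are the coefficients of 1, e1, e2, e3 and the imaginary parts give the bivectors (e23: Im m1, e13: -Im m2, e12: Im m3).
Answer: -5/3*e2 + 4/3*e3 - 2*e23


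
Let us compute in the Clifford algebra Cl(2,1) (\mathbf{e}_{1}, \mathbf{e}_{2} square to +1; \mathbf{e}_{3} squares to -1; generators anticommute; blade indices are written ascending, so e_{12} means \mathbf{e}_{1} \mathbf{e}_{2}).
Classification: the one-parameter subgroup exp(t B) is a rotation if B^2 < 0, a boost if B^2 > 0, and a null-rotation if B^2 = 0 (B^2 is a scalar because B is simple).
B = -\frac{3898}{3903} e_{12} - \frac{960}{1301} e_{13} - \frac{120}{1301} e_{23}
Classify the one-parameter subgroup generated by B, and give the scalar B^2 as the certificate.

B^2 term by term: the squares give (-\frac{3898}{3903})^2*(e_{12})^2 + (-\frac{960}{1301})^2*(e_{13})^2 + (-\frac{120}{1301})^2*(e_{23})^2 = \frac{15194404}{15233409}*(-1) + \frac{921600}{1692601}*(+1) + \frac{14400}{1692601}*(+1) = -\frac{4}{9} (each basis 2-blade squares to minus the product of its generators' squares); cross terms between blades sharing an index anticommute and cancel. So B^2 = -\frac{4}{9}.
Answer: rotation, certificate B^2 = -\frac{4}{9}. One invariant decides it: the square -\frac{4}{9} survives every conjugation, and its sign is exactly the classification.


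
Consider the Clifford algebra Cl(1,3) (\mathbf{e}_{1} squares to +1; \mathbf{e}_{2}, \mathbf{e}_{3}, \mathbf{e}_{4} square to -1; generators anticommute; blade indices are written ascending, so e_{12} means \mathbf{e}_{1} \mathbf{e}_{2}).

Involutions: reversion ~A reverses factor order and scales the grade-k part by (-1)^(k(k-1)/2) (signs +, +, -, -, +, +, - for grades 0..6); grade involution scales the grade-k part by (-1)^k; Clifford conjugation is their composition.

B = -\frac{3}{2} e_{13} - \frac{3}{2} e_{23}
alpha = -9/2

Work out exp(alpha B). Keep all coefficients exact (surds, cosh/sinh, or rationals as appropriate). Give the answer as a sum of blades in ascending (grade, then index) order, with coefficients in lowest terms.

B^2 term by term: the squares give (-\frac{3}{2})^2*(e_{13})^2 + (-\frac{3}{2})^2*(e_{23})^2 = \frac{9}{4}*(+1) + \frac{9}{4}*(-1) = 0 (each basis 2-blade squares to minus the product of its generators' squares); cross terms between blades sharing an index anticommute and cancel. So B^2 = 0.
B^2 = 0, and the exponential is exactly linear here: exp(alpha B) = 1 + alpha B (parabolic case).
Answer: 1 + \frac{27}{4} e_{13} + \frac{27}{4} e_{23}


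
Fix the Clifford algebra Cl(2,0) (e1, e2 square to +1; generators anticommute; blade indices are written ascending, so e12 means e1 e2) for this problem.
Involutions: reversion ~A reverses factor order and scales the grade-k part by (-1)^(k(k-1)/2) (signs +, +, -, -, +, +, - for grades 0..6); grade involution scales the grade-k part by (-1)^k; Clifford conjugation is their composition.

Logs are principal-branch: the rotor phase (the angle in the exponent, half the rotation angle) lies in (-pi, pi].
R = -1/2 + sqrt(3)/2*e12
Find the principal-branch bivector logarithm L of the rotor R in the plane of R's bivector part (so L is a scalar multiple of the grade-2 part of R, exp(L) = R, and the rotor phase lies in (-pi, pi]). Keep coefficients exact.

The scalar part of R is -1/2, which fixes the principal-branch rotor phase; the unit plane is then the bivector part divided by the sine of that phase, and L is that plane scaled by the phase.
Concretely: cos(phase) = -1/2 gives phase = ±2*pi/3, and since phase/sin(phase) is even the sign is immaterial: L = (phase/sin(phase)) * <R>_2 = (4*sqrt(3)*pi/9) * <R>_2.
Answer: 2*pi/3*e12


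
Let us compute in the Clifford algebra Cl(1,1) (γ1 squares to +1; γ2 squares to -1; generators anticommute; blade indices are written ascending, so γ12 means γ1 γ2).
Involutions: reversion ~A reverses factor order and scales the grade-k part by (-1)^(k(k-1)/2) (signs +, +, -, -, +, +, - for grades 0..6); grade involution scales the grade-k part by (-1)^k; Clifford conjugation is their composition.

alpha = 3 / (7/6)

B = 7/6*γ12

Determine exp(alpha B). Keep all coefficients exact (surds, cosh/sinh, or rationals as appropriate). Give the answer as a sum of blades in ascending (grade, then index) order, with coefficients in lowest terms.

B^2 = (7/6)^2*(γ12)^2 = 49/36*(+1) = 49/36 (a basis 2-blade squares to minus the product of its generators' squares).
B^2 = 49/36 — the series telescopes hyperbolically here: l = 7/6, alpha*l = 3, so exp(alpha B) = cosh(3) + (sinh(3)/(7/6))*B = cosh(3) + (6*sinh(3)/7)*B.
Answer: cosh(3) + sinh(3)*γ12


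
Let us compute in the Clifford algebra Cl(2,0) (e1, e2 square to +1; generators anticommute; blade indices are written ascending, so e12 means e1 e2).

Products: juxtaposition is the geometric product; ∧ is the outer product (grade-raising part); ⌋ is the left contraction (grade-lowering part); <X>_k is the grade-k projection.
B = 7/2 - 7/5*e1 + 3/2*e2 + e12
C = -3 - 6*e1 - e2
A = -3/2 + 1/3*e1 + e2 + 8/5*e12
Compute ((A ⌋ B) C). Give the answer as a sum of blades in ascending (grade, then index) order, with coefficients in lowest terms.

step 1: -349/60 + 11/10*e1 - 23/12*e2 - 3/2*e12
step 2: 383/30 + 331/10*e1 + 77/30*e2 - 81/10*e12
Answer: 383/30 + 331/10*e1 + 77/30*e2 - 81/10*e12


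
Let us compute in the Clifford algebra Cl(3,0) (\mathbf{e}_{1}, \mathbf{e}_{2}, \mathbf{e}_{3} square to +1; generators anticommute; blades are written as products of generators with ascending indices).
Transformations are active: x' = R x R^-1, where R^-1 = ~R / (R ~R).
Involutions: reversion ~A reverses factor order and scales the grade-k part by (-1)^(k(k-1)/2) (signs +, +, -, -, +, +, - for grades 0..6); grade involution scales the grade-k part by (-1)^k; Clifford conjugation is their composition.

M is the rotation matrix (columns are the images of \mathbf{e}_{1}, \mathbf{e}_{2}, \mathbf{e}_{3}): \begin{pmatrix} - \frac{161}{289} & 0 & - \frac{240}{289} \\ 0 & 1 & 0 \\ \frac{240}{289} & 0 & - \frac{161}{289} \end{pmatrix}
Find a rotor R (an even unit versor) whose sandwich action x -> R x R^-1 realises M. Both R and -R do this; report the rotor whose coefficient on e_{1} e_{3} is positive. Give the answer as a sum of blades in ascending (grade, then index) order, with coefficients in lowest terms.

Method: write R = a + b12*e_{1} e_{2} + b13*e_{1} e_{3} + b23*e_{2} e_{3} with a^2 + b12^2 + b13^2 + b23^2 = 1 (so R^-1 = ~R). Expanding the columns R e_j ~R gives tr M = 4a^2 - 1 and, from the antisymmetric part, M21 - M12 = -4a*b12, M13 - M31 = 4a*b13, M32 - M23 = -4a*b23.
Here tr M = -\frac{33}{289}, so a^2 = (1 + tr M)/4 = \frac{64}{289} and a = ±\frac{8}{17}. Taking a = \frac{8}{17}: M21 - M12 = 0, M13 - M31 = -\frac{480}{289}, M32 - M23 = 0, giving b12 = 0, b13 = -\frac{15}{17}, b23 = 0, i.e. R = \frac{8}{17} - \frac{15}{17} e_{1} e_{3}.
Its e_{1} e_{3} coefficient is negative, so report the other preimage -R.
Answer: -\frac{8}{17} + \frac{15}{17} e_{1} e_{3}. Sheet selection: the two-to-one cover makes ±R indistinguishable at the matrix level (trace -\frac{33}{289}), so uniqueness comes from the required sign on e_{1} e_{3}.


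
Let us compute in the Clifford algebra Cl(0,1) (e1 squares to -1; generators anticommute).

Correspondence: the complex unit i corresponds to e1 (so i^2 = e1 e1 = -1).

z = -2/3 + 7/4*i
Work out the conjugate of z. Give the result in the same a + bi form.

In blades: z = -2/3 + 7/4*e1.
Conjugation here is Clifford conjugation: the scalar is fixed and the grade-1 and grade-2 blades all flip sign, giving -2/3 - 7/4*e1; translating back:
Answer: -2/3 - 7/4*i


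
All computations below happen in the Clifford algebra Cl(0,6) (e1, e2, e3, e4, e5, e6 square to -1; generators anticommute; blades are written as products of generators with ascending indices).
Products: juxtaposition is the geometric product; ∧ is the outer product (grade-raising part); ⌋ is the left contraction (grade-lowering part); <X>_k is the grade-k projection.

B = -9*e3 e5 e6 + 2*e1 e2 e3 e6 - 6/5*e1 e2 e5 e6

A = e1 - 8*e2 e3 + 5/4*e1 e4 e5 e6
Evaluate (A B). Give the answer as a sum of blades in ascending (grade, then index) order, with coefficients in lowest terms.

step 1: 16*e1 e6 - 3/2*e2 e4 - 45/4*e1 e3 e4 - 2*e2 e3 e6 - 354/5*e2 e5 e6 + 3/5*e1 e3 e5 e6 - 5/2*e2 e3 e4 e5
Answer: 16*e1 e6 - 3/2*e2 e4 - 45/4*e1 e3 e4 - 2*e2 e3 e6 - 354/5*e2 e5 e6 + 3/5*e1 e3 e5 e6 - 5/2*e2 e3 e4 e5


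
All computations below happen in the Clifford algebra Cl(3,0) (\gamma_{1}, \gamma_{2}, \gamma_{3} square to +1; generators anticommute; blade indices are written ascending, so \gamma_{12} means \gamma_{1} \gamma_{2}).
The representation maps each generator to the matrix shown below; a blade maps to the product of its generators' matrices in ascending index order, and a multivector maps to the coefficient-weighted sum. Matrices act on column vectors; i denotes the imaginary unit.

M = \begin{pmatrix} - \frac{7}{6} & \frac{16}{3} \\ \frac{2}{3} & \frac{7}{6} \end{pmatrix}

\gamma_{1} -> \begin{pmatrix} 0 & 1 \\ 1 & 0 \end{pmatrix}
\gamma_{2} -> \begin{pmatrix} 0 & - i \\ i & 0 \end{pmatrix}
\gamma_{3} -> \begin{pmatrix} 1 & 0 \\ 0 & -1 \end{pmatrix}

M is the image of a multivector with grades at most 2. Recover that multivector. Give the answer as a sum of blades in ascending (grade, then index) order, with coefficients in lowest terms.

Method: 1, rho(\gamma_{1}), rho(\gamma_{2}), rho(\gamma_{3}) form a trace-orthogonal basis of the 2x2 complex matrices (tr(X Y) = 2 if X = Y, else 0), so M = m0*1 + m1*rho(\gamma_{1}) + m2*rho(\gamma_{2}) + m3*rho(\gamma_{3}) with m0 = tr(M)/2 = 0, m1 = tr(M rho(\gamma_{1}))/2 = 3, m2 = tr(M rho(\gamma_{2}))/2 = \frac{7 i}{3}, m3 = tr(M rho(\gamma_{3}))/2 = - \frac{7}{6}.
Multiplying table entries, the bivector images are rho(\gamma_{12}) = i*rho(\gamma_{3}), rho(\gamma_{13}) = -i*rho(\gamma_{2}), rho(\gamma_{23}) = i*rho(\gamma_{1}); with real blade coefficients the real parts of m0..m3 are the coefficients of 1, \gamma_{1}, \gamma_{2}, \gamma_{3} and the imaginary parts give the bivectors (\gamma_{23}: Im m1, \gamma_{13}: -Im m2, \gamma_{12}: Im m3).
Answer: 3 \gamma_{1} - \frac{7}{6} \gamma_{3} - \frac{7}{3} \gamma_{13}


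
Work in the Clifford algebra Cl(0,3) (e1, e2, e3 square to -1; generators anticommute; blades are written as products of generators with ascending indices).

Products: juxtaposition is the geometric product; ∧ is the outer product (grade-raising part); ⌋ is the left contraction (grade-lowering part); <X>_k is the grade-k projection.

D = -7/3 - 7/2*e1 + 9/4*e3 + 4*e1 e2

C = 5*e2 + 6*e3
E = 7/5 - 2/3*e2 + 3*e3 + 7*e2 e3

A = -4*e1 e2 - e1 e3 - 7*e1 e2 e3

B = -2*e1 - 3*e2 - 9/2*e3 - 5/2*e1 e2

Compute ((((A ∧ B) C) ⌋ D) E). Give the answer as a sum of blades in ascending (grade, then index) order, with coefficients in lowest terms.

step 1: 15*e1 e2 e3
step 2: -90*e1 e2 + 75*e1 e3
step 3: 360
step 4: 504 - 240*e2 + 1080*e3 + 2520*e2 e3
Answer: 504 - 240*e2 + 1080*e3 + 2520*e2 e3


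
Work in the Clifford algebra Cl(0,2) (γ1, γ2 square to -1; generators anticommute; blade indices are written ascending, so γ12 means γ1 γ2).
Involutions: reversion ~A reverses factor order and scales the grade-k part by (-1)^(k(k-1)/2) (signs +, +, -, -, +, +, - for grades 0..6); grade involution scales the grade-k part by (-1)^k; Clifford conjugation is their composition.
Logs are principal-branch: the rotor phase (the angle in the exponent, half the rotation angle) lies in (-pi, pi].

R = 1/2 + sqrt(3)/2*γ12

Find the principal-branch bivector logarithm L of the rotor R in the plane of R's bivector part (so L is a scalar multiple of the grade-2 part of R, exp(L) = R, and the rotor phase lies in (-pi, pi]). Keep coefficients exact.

The scalar part of R is 1/2, which fixes the principal-branch rotor phase; the unit plane is then the bivector part divided by the sine of that phase, and L is that plane scaled by the phase.
Concretely: cos(phase) = 1/2 gives phase = ±pi/3, and since phase/sin(phase) is even the sign is immaterial: L = (phase/sin(phase)) * <R>_2 = (2*sqrt(3)*pi/9) * <R>_2.
Answer: pi/3*γ12


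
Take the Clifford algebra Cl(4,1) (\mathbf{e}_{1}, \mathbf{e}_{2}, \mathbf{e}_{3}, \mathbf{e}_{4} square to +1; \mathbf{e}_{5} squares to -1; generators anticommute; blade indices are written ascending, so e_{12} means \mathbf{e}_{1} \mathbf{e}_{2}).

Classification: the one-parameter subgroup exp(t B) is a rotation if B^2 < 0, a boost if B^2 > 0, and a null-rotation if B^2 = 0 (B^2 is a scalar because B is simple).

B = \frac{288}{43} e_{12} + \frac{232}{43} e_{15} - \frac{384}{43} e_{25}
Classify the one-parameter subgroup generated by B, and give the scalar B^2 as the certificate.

B^2 term by term: the squares give (\frac{288}{43})^2*(e_{12})^2 + (\frac{232}{43})^2*(e_{15})^2 + (-\frac{384}{43})^2*(e_{25})^2 = \frac{82944}{1849}*(-1) + \frac{53824}{1849}*(+1) + \frac{147456}{1849}*(+1) = 64 (each basis 2-blade squares to minus the product of its generators' squares); cross terms between blades sharing an index anticommute and cancel. So B^2 = 64.
Answer: boost, certificate B^2 = 64. Check the certificate: B^2 = 64, and that sign is decisive whatever form B takes.


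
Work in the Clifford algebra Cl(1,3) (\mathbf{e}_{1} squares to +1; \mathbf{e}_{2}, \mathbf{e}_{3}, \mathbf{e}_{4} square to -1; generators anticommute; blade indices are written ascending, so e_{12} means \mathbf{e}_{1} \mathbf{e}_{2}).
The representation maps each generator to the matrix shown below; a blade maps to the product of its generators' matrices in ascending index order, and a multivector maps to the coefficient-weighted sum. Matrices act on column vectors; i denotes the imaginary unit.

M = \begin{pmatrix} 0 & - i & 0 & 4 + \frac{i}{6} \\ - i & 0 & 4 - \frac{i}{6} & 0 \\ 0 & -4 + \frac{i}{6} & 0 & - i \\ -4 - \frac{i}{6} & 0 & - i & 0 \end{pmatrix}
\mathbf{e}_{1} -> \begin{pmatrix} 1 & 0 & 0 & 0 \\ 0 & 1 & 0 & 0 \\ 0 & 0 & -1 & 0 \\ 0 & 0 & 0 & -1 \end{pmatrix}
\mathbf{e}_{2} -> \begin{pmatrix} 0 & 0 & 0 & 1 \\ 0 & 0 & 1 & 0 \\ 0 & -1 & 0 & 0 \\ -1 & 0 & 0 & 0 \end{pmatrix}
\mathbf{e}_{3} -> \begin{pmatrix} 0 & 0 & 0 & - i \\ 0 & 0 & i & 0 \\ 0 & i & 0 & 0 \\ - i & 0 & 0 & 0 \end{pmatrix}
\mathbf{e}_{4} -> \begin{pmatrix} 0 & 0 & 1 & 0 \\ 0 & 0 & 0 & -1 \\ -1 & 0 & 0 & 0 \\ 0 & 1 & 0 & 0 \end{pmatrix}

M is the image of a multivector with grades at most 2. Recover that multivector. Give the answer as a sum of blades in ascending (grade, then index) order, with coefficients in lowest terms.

Method: the blade images are trace-orthogonal — tr(rho(e_A) rho(e_B)^-1) = 4 if A = B and 0 otherwise — and rho(e_A)^-1 = (e_A)^2 * rho(e_A) with (e_A)^2 = +1 or -1, so the coefficient of e_A in the preimage is (e_A)^2 * tr(M rho(e_A))/4.
Nonzero projections over blades of grade <= 2: e_{2}: (e_{2})^2 = -1, tr(M rho(e_{2})) = -16, coefficient 4; e_{13}: (e_{13})^2 = +1, tr(M rho(e_{13})) = - \frac{2}{3}, coefficient -\frac{1}{6}; e_{34}: (e_{34})^2 = -1, tr(M rho(e_{34})) = -4, coefficient 1. Every other blade of grade <= 2 projects to 0.
Answer: 4 e_{2} - \frac{1}{6} e_{13} + e_{34}


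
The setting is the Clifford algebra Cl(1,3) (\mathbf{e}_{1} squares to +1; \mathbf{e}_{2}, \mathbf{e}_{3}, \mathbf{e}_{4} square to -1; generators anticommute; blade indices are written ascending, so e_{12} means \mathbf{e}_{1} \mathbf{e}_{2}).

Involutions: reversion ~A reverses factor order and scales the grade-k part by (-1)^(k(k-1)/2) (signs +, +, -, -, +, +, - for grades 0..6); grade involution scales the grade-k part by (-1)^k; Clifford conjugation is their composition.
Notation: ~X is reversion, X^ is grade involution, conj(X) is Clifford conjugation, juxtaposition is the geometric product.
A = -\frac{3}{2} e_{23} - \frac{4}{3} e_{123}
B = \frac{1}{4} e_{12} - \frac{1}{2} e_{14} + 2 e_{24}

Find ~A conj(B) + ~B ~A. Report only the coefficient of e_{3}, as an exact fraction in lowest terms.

first term: -\frac{1}{3} e_{3} - \frac{3}{8} e_{13} - 3 e_{34} - \frac{8}{3} e_{134} + \frac{2}{3} e_{234} + \frac{3}{4} e_{1234}
second term: -\frac{1}{3} e_{3} + \frac{3}{8} e_{13} + 3 e_{34} + \frac{8}{3} e_{134} - \frac{2}{3} e_{234} + \frac{3}{4} e_{1234}
Answer: -\frac{2}{3}


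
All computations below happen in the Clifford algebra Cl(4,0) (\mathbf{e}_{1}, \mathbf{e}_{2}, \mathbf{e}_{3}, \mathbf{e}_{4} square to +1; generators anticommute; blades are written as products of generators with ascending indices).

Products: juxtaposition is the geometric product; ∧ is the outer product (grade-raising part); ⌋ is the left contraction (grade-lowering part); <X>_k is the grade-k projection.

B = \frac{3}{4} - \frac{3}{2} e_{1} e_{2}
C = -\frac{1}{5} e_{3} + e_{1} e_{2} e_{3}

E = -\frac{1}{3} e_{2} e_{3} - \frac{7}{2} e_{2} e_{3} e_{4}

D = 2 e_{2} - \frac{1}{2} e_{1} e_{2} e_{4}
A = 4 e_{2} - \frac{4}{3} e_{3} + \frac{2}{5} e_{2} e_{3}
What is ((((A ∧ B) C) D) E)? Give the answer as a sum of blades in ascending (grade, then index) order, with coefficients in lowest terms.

step 1: 3 e_{2} - e_{3} + \frac{3}{10} e_{2} e_{3} + 2 e_{1} e_{2} e_{3}
step 2: -\frac{9}{5} - \frac{3}{10} e_{1} - \frac{3}{50} e_{2} - \frac{7}{5} e_{1} e_{2} - 3 e_{1} e_{3} - \frac{3}{5} e_{2} e_{3}
step 3: -\frac{3}{25} - \frac{14}{5} e_{1} - \frac{18}{5} e_{2} + \frac{6}{5} e_{3} - \frac{7}{10} e_{4} - \frac{3}{5} e_{1} e_{2} - \frac{3}{100} e_{1} e_{4} + \frac{3}{20} e_{2} e_{4} + 6 e_{1} e_{2} e_{3} + \frac{9}{10} e_{1} e_{2} e_{4} - \frac{3}{10} e_{1} e_{3} e_{4} + \frac{3}{2} e_{2} e_{3} e_{4}
step 4: \frac{21}{4} + 2 e_{1} + \frac{2}{5} e_{2} + \frac{27}{40} e_{3} + \frac{1}{2} e_{4} - \frac{21}{20} e_{1} e_{2} - \frac{59}{20} e_{1} e_{3} + 21 e_{1} e_{4} + \frac{249}{100} e_{2} e_{3} + \frac{21}{5} e_{2} e_{4} + \frac{251}{20} e_{3} e_{4} + \frac{623}{600} e_{1} e_{2} e_{3} - \frac{1}{10} e_{1} e_{2} e_{4} + \frac{9}{5} e_{1} e_{3} e_{4} + \frac{49}{75} e_{2} e_{3} e_{4} + \frac{981}{100} e_{1} e_{2} e_{3} e_{4}
Answer: \frac{21}{4} + 2 e_{1} + \frac{2}{5} e_{2} + \frac{27}{40} e_{3} + \frac{1}{2} e_{4} - \frac{21}{20} e_{1} e_{2} - \frac{59}{20} e_{1} e_{3} + 21 e_{1} e_{4} + \frac{249}{100} e_{2} e_{3} + \frac{21}{5} e_{2} e_{4} + \frac{251}{20} e_{3} e_{4} + \frac{623}{600} e_{1} e_{2} e_{3} - \frac{1}{10} e_{1} e_{2} e_{4} + \frac{9}{5} e_{1} e_{3} e_{4} + \frac{49}{75} e_{2} e_{3} e_{4} + \frac{981}{100} e_{1} e_{2} e_{3} e_{4}


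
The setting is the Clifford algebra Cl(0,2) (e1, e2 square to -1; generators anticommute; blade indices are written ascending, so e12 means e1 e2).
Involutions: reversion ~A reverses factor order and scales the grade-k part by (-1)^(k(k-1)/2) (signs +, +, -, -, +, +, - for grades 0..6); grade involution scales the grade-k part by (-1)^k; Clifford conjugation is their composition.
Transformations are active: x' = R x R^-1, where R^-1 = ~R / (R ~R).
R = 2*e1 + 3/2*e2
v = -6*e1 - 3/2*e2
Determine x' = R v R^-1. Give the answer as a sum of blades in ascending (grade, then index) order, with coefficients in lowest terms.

~R = 2*e1 + 3/2*e2, and R ~R = -25/4, so R^-1 = ~R / (-25/4).
R v = 57/4 + 6*e12
Answer: -78/25*e1 - 267/50*e2


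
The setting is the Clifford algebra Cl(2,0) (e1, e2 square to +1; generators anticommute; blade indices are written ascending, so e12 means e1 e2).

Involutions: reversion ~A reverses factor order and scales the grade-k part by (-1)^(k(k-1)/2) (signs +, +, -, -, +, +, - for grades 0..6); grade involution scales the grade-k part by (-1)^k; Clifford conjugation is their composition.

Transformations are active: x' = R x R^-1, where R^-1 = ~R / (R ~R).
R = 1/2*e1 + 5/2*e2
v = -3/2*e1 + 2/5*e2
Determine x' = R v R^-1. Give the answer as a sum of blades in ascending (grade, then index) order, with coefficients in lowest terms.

~R = 1/2*e1 + 5/2*e2, and R ~R = 13/2, so R^-1 = ~R / (13/2).
R v = 1/4 + 79/20*e12
Answer: 20/13*e1 - 27/130*e2


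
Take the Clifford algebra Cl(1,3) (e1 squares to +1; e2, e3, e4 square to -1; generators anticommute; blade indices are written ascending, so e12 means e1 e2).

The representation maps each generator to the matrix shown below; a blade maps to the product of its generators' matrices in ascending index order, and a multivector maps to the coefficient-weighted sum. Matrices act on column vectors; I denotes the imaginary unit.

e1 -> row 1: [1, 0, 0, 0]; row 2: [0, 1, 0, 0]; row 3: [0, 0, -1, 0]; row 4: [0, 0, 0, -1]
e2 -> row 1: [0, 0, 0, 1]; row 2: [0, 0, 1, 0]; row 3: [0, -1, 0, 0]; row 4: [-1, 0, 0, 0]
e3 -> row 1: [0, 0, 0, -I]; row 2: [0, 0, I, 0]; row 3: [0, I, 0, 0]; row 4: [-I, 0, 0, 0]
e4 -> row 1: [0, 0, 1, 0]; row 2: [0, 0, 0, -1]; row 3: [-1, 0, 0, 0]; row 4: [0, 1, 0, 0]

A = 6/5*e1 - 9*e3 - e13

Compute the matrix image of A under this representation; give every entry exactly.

Bivector images (products of the table entries): rho(e13) = rho(e1)rho(e3) = row 1: [0, 0, 0, -I]; row 2: [0, 0, I, 0]; row 3: [0, -I, 0, 0]; row 4: [I, 0, 0, 0].
M = (6/5)*rho(e1) + (-9)*rho(e3) + (-1)*rho(e13), summed entrywise:
Answer: row 1: [6/5, 0, 0, 10*I]; row 2: [0, 6/5, -10*I, 0]; row 3: [0, -8*I, -6/5, 0]; row 4: [8*I, 0, 0, -6/5]


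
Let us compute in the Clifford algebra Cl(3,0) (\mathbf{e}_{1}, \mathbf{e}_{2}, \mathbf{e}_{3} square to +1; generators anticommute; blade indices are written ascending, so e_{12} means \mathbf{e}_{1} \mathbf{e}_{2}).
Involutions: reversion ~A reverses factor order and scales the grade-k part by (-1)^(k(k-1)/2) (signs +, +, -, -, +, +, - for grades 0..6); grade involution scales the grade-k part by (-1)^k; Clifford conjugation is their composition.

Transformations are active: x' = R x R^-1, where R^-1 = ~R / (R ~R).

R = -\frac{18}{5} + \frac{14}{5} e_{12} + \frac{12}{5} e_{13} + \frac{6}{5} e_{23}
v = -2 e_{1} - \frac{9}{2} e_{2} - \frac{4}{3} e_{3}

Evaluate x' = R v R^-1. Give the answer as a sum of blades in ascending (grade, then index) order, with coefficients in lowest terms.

~R = -\frac{18}{5} - \frac{14}{5} e_{12} - \frac{12}{5} e_{13} - \frac{6}{5} e_{23}, and R ~R = 28, so R^-1 = ~R / (28).
R v = -\frac{43}{5} e_{1} + \frac{101}{5} e_{2} + 15 e_{3} + \frac{14}{3} e_{123}
Answer: \frac{807}{175} e_{1} - \frac{523}{350} e_{2} - \frac{167}{105} e_{3}


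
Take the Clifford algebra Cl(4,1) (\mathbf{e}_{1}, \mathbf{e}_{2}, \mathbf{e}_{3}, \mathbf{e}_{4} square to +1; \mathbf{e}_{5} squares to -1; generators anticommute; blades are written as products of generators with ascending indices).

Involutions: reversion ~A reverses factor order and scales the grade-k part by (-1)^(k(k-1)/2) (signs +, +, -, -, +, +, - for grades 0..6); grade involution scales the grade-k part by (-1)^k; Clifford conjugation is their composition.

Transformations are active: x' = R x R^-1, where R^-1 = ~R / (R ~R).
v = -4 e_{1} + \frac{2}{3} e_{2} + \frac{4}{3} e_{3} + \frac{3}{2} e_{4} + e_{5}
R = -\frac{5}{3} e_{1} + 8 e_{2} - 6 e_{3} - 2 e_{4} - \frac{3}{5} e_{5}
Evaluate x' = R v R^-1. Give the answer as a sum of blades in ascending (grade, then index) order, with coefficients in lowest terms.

~R = -\frac{5}{3} e_{1} + 8 e_{2} - 6 e_{3} - 2 e_{4} - \frac{3}{5} e_{5}, and R ~R = \frac{23944}{225}, so R^-1 = ~R / (\frac{23944}{225}).
R v = \frac{8}{5} + \frac{278}{9} e_{1} e_{2} - \frac{236}{9} e_{1} e_{3} - \frac{21}{2} e_{1} e_{4} - \frac{61}{15} e_{1} e_{5} + \frac{44}{3} e_{2} e_{3} + \frac{40}{3} e_{2} e_{4} + \frac{42}{5} e_{2} e_{5} - \frac{19}{3} e_{3} e_{4} - \frac{26}{5} e_{3} e_{5} - \frac{11}{10} e_{4} e_{5}
Answer: \frac{11822}{2993} e_{1} - \frac{3826}{8979} e_{2} - \frac{13592}{8979} e_{3} - \frac{9339}{5986} e_{4} - \frac{3047}{2993} e_{5}


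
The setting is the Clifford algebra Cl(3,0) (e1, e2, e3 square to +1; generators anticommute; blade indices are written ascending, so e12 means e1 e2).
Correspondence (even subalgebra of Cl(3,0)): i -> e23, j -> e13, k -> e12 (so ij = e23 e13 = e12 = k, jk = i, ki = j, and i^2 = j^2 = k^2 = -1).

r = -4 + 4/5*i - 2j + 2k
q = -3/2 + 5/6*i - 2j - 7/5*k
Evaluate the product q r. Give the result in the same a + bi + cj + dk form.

In blades: q = -3/2 - 7/5*e12 - 2*e13 + 5/6*e23, r = -4 + 2*e12 - 2*e13 + 4/5*e23.
Distribute q over r term by term (generator squares from the signature, products reordered to ascending indices): (-3/2)*r = 6 - 3*e12 + 3*e13 - 6/5*e23; (-7/5*e12)*r = 14/5 + 28/5*e12 - 28/25*e13 - 14/5*e23; (-2*e13)*r = -4 + 8/5*e12 + 8*e13 - 4*e23; (5/6*e23)*r = -2/3 - 5/3*e12 - 5/3*e13 - 10/3*e23.
Sum: 62/15 + 38/15*e12 + 616/75*e13 - 34/3*e23; translating back through the correspondence:
Answer: 62/15 - 34/3*i + 616/75*j + 38/15*k


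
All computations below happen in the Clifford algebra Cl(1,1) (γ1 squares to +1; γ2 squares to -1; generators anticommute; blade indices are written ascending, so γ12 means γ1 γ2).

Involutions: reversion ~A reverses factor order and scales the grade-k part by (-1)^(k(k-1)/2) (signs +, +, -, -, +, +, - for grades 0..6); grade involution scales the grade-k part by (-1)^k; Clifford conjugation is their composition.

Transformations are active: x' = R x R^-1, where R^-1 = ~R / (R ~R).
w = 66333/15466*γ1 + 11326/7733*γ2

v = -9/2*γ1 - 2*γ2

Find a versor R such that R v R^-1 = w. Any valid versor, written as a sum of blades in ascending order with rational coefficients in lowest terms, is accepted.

The midline construction: v and w both square to 65/4, so reflecting in their sum -1632/7733*γ1 - 4140/7733*γ2 exchanges them.
Answer: -1632/7733*γ1 - 4140/7733*γ2


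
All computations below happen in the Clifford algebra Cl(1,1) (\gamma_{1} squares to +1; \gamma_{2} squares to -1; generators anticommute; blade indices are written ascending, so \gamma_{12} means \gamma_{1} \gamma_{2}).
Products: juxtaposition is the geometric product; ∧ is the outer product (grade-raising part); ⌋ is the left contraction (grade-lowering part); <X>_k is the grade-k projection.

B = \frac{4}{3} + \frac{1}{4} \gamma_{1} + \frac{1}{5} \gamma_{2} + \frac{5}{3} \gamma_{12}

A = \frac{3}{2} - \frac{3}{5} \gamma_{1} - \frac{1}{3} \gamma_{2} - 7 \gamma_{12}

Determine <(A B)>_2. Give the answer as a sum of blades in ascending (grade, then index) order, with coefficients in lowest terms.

step 1: -\frac{39}{4} + \frac{151}{360} \gamma_{1} + \frac{109}{180} \gamma_{2} - \frac{687}{100} \gamma_{12}
step 2: -\frac{687}{100} \gamma_{12}
Answer: -\frac{687}{100} \gamma_{12}


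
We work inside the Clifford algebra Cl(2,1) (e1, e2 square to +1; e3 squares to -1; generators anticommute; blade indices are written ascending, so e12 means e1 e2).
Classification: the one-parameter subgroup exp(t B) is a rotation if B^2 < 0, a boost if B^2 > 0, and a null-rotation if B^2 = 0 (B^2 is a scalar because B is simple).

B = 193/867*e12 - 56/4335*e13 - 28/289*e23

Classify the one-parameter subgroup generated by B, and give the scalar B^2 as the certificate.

B^2 term by term: the squares give (193/867)^2*(e12)^2 + (-56/4335)^2*(e13)^2 + (-28/289)^2*(e23)^2 = 37249/751689*(-1) + 3136/18792225*(+1) + 784/83521*(+1) = -1/25 (each basis 2-blade squares to minus the product of its generators' squares); cross terms between blades sharing an index anticommute and cancel. So B^2 = -1/25.
Answer: rotation, certificate B^2 = -1/25. No conjugation can change B^2 = -1/25; the sign gives the class.


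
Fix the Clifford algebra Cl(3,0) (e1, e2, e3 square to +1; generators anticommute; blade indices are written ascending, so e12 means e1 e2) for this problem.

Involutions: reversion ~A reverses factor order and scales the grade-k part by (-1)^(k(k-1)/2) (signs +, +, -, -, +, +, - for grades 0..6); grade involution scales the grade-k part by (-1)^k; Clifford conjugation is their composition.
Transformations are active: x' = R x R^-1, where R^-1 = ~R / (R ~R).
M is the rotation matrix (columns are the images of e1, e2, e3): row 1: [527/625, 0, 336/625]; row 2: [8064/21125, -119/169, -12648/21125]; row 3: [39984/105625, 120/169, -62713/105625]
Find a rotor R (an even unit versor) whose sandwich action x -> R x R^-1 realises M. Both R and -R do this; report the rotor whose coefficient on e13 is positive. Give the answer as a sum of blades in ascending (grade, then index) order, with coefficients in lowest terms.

Method: write R = a + b12*e12 + b13*e13 + b23*e23 with a^2 + b12^2 + b13^2 + b23^2 = 1 (so R^-1 = ~R). Expanding the columns R e_j ~R gives tr M = 4a^2 - 1 and, from the antisymmetric part, M21 - M12 = -4a*b12, M13 - M31 = 4a*b13, M32 - M23 = -4a*b23.
Here tr M = -1921/4225, so a^2 = (1 + tr M)/4 = 576/4225 and a = ±24/65. Taking a = 24/65: M21 - M12 = 8064/21125, M13 - M31 = 672/4225, M32 - M23 = 27648/21125, giving b12 = -84/325, b13 = 7/65, b23 = -288/325, i.e. R = 24/65 - 84/325*e12 + 7/65*e13 - 288/325*e23.
Its e13 coefficient is already positive.
Answer: 24/65 - 84/325*e12 + 7/65*e13 - 288/325*e23. Note: both R and -R realise this M (trace -1921/4225); the covering map identifies them, and the e13-coefficient sign is the tie-breaker.


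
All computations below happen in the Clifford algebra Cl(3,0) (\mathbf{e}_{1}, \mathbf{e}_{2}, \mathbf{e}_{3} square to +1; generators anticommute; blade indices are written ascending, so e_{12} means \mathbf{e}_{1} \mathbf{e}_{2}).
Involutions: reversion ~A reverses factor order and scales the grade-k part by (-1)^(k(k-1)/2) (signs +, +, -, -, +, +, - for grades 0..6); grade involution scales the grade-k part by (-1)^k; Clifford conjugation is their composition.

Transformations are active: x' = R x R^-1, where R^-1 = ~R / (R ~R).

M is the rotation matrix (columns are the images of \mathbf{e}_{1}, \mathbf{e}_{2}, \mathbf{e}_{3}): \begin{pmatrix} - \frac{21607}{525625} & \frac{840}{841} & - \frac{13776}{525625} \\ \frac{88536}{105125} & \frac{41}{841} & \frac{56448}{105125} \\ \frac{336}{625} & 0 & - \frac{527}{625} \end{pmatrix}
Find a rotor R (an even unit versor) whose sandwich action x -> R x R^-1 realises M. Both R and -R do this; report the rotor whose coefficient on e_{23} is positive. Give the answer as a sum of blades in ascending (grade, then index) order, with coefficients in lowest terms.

Method: write R = a + b12*e_{12} + b13*e_{13} + b23*e_{23} with a^2 + b12^2 + b13^2 + b23^2 = 1 (so R^-1 = ~R). Expanding the columns R e_j ~R gives tr M = 4a^2 - 1 and, from the antisymmetric part, M21 - M12 = -4a*b12, M13 - M31 = 4a*b13, M32 - M23 = -4a*b23.
Here tr M = -\frac{439189}{525625}, so a^2 = (1 + tr M)/4 = \frac{21609}{525625} and a = ±\frac{147}{725}. Taking a = \frac{147}{725}: M21 - M12 = -\frac{16464}{105125}, M13 - M31 = -\frac{296352}{525625}, M32 - M23 = -\frac{56448}{105125}, giving b12 = \frac{28}{145}, b13 = -\frac{504}{725}, b23 = \frac{96}{145}, i.e. R = \frac{147}{725} + \frac{28}{145} e_{12} - \frac{504}{725} e_{13} + \frac{96}{145} e_{23}.
Its e_{23} coefficient is already positive.
Answer: \frac{147}{725} + \frac{28}{145} e_{12} - \frac{504}{725} e_{13} + \frac{96}{145} e_{23}. Key observation: the double cover Spin(3) -> SO(3) sends R and -R to the same matrix (trace -\frac{439189}{525625} here), so the stated sign of the e_{23} coefficient is what selects one sheet.


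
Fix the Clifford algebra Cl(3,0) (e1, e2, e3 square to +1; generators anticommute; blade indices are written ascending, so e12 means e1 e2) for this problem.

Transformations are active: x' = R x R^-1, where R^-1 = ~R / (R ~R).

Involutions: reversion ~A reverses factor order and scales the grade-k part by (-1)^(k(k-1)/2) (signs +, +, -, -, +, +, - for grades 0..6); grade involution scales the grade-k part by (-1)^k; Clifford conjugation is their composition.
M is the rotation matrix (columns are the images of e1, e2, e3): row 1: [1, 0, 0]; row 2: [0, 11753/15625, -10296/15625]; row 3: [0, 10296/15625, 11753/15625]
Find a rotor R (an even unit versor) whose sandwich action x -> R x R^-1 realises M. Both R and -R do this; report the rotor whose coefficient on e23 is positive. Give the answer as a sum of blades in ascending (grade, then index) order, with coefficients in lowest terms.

Method: write R = a + b12*e12 + b13*e13 + b23*e23 with a^2 + b12^2 + b13^2 + b23^2 = 1 (so R^-1 = ~R). Expanding the columns R e_j ~R gives tr M = 4a^2 - 1 and, from the antisymmetric part, M21 - M12 = -4a*b12, M13 - M31 = 4a*b13, M32 - M23 = -4a*b23.
Here tr M = 39131/15625, so a^2 = (1 + tr M)/4 = 13689/15625 and a = ±117/125. Taking a = 117/125: M21 - M12 = 0, M13 - M31 = 0, M32 - M23 = 20592/15625, giving b12 = 0, b13 = 0, b23 = -44/125, i.e. R = 117/125 - 44/125*e23.
Its e23 coefficient is negative, so report the other preimage -R.
Answer: -117/125 + 44/125*e23. Key observation: the double cover Spin(3) -> SO(3) sends R and -R to the same matrix (trace 39131/15625 here), so the stated sign of the e23 coefficient is what selects one sheet.


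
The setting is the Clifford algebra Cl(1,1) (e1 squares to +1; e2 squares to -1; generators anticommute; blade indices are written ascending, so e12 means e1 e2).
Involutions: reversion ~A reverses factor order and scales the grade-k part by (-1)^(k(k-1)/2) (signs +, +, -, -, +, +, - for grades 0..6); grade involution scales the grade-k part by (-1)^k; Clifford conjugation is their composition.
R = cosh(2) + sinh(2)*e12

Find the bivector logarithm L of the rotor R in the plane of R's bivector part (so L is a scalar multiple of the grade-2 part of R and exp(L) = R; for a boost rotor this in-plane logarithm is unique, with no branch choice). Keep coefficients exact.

The scalar part of R is cosh(2), giving the rapidity magnitude (cosh is even); the bivector part supplies orientation, its quotient by sinh of the rapidity is the plane, and L = rapidity * plane — unique in that plane, since flipping both signs leaves L unchanged.
Concretely: cosh(rapidity) = cosh(2) gives rapidity = ±2, and since rapidity/sinh(rapidity) is even the sign is immaterial: L = (rapidity/sinh(rapidity)) * <R>_2 = (2/sinh(2)) * <R>_2.
Answer: 2*e12


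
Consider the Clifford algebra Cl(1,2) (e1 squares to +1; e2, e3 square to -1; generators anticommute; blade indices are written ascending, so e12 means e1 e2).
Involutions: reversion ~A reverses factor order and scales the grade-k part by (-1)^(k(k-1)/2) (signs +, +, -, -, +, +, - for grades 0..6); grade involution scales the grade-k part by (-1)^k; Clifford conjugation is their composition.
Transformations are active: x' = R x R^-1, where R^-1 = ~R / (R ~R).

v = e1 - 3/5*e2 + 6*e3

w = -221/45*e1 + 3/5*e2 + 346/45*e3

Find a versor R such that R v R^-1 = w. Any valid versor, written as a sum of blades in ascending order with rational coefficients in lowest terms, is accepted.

Key observation: q(v) = q(w) = -884/25 (sandwiches preserve the norm), so R = v + w = -176/45*e1 + 616/45*e3 works whenever it is invertible — the component of v along it is kept and (v - w)/2 reverses, sending v to w.
Answer: -176/45*e1 + 616/45*e3
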